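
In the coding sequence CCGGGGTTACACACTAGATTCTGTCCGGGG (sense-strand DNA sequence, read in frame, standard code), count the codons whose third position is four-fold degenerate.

Codon 1 CCG (Pro): third position 4-fold.
Codon 2 GGG (Gly): third position 4-fold.
Codon 3 TTA (Leu): third position 2-fold.
Codon 4 CAC (His): third position 2-fold.
Codon 5 ACT (Thr): third position 4-fold.
Codon 6 AGA (Arg): third position 2-fold.
Codon 7 TTC (Phe): third position 2-fold.
Codon 8 TGT (Cys): third position 2-fold.
Codon 9 CCG (Pro): third position 4-fold.
Codon 10 GGG (Gly): third position 4-fold.
Four-fold degenerate third positions: 5.

5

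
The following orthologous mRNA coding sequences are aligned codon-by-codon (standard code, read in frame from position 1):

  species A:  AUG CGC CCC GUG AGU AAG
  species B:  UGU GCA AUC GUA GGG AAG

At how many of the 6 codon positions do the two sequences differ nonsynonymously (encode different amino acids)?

Codon 1: AUG Met / UGU Cys — nonsynonymous.
Codon 2: CGC Arg / GCA Ala — nonsynonymous.
Codon 3: CCC Pro / AUC Ile — nonsynonymous.
Codon 4: GUG Val / GUA Val — synonymous.
Codon 5: AGU Ser / GGG Gly — nonsynonymous.
Codon 6: AAG Lys / AAG Lys — identical.
Nonsynonymous differences: 4.

4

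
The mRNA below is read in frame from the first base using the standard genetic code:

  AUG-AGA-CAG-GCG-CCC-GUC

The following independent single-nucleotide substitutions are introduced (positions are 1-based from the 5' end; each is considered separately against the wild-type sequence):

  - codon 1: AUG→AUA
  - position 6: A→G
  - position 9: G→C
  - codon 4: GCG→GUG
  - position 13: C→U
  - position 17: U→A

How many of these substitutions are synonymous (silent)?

Codon 1: AUG (Met) → AUA (Ile) — missense.
Codon 2: AGA (Arg) → AGG (Arg) — synonymous.
Codon 3: CAG (Gln) → CAC (His) — missense.
Codon 4: GCG (Ala) → GUG (Val) — missense.
Codon 5: CCC (Pro) → UCC (Ser) — missense.
Codon 6: GUC (Val) → GAC (Asp) — missense.
Synonymous: 1 of 6.

1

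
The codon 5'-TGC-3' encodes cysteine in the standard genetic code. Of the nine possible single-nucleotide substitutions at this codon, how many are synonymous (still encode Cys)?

1

Position 1: none → 0 synonymous.
Position 2: none → 0 synonymous.
Position 3: TGT → 1 synonymous.
Total: 0 + 0 + 1 = 1.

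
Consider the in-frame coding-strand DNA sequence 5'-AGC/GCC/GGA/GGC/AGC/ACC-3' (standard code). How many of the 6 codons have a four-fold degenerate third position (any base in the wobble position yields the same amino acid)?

4

Codon 1 AGC (Ser): third position 2-fold.
Codon 2 GCC (Ala): third position 4-fold.
Codon 3 GGA (Gly): third position 4-fold.
Codon 4 GGC (Gly): third position 4-fold.
Codon 5 AGC (Ser): third position 2-fold.
Codon 6 ACC (Thr): third position 4-fold.
Four-fold degenerate third positions: 4.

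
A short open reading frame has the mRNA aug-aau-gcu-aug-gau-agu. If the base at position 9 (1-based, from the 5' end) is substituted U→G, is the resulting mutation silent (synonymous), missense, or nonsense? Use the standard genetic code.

Position 9 falls in codon 3: GCU → Ala.
After the substitution the codon is GCG → Ala.
Both encode Ala, so the change is synonymous.

silent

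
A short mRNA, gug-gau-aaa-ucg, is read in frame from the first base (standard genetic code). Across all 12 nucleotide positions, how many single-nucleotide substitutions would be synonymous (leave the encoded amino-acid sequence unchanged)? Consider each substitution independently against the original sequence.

Codon 1 (GUG, Val): 3 synonymous substitutions.
Codon 2 (GAU, Asp): 1 synonymous substitution.
Codon 3 (AAA, Lys): 1 synonymous substitution.
Codon 4 (UCG, Ser): 3 synonymous substitutions.
Total: 3 + 1 + 1 + 3 = 8.

8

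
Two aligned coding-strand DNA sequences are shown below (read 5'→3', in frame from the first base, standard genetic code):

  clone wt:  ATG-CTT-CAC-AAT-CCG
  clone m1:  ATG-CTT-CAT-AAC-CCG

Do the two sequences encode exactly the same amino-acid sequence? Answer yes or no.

Codon 1: ATG Met / ATG Met — identical.
Codon 2: CTT Leu / CTT Leu — identical.
Codon 3: CAC His / CAT His — synonymous.
Codon 4: AAT Asn / AAC Asn — synonymous.
Codon 5: CCG Pro / CCG Pro — identical.
Nonsynonymous differences: 0 → same protein.

yes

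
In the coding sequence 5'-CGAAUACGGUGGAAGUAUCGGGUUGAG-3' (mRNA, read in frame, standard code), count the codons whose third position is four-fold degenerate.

Codon 1 CGA (Arg): third position 4-fold.
Codon 2 AUA (Ile): third position 3-fold.
Codon 3 CGG (Arg): third position 4-fold.
Codon 4 UGG (Trp): third position 1-fold.
Codon 5 AAG (Lys): third position 2-fold.
Codon 6 UAU (Tyr): third position 2-fold.
Codon 7 CGG (Arg): third position 4-fold.
Codon 8 GUU (Val): third position 4-fold.
Codon 9 GAG (Glu): third position 2-fold.
Four-fold degenerate third positions: 4.

4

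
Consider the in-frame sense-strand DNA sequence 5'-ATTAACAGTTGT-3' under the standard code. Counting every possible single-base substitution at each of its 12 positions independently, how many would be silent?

5

Codon 1 (ATT, Ile): 2 synonymous substitutions.
Codon 2 (AAC, Asn): 1 synonymous substitution.
Codon 3 (AGT, Ser): 1 synonymous substitution.
Codon 4 (TGT, Cys): 1 synonymous substitution.
Total: 2 + 1 + 1 + 1 = 5.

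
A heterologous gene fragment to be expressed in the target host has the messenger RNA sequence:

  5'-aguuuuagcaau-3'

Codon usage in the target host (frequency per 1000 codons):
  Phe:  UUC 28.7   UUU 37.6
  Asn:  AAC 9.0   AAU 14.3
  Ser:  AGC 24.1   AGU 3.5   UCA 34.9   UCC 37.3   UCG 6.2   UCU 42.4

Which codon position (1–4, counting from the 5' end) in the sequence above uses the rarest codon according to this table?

1

Codon 1 AGU (Ser): 3.5 per 1000.
Codon 2 UUU (Phe): 37.6 per 1000.
Codon 3 AGC (Ser): 24.1 per 1000.
Codon 4 AAU (Asn): 14.3 per 1000.
Lowest frequency is 3.5 at codon 1.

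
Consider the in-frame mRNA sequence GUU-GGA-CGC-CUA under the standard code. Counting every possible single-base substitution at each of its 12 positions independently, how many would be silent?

Codon 1 (GUU, Val): 3 synonymous substitutions.
Codon 2 (GGA, Gly): 3 synonymous substitutions.
Codon 3 (CGC, Arg): 3 synonymous substitutions.
Codon 4 (CUA, Leu): 4 synonymous substitutions.
Total: 3 + 3 + 3 + 4 = 13.

13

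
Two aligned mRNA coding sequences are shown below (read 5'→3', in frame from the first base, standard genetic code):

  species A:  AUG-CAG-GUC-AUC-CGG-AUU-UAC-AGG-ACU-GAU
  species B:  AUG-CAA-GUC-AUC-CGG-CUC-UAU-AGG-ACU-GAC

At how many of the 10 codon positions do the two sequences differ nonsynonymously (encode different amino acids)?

1

Codon 1: AUG Met / AUG Met — identical.
Codon 2: CAG Gln / CAA Gln — synonymous.
Codon 3: GUC Val / GUC Val — identical.
Codon 4: AUC Ile / AUC Ile — identical.
Codon 5: CGG Arg / CGG Arg — identical.
Codon 6: AUU Ile / CUC Leu — nonsynonymous.
Codon 7: UAC Tyr / UAU Tyr — synonymous.
Codon 8: AGG Arg / AGG Arg — identical.
Codon 9: ACU Thr / ACU Thr — identical.
Codon 10: GAU Asp / GAC Asp — synonymous.
Nonsynonymous differences: 1.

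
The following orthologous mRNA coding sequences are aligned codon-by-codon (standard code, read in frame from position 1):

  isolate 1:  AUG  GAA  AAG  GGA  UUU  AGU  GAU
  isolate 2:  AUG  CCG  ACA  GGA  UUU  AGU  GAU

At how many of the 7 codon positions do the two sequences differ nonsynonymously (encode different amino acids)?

Codon 1: AUG Met / AUG Met — identical.
Codon 2: GAA Glu / CCG Pro — nonsynonymous.
Codon 3: AAG Lys / ACA Thr — nonsynonymous.
Codon 4: GGA Gly / GGA Gly — identical.
Codon 5: UUU Phe / UUU Phe — identical.
Codon 6: AGU Ser / AGU Ser — identical.
Codon 7: GAU Asp / GAU Asp — identical.
Nonsynonymous differences: 2.

2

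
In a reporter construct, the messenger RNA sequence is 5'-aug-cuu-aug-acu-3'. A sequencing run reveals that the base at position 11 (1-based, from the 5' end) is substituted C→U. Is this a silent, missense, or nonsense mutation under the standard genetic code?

missense

Position 11 falls in codon 4: ACU → Thr.
After the substitution the codon is AUU → Ile.
Thr ≠ Ile, so this is a missense mutation.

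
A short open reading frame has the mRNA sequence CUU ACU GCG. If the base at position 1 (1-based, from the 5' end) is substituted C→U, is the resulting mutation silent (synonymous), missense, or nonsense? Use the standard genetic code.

missense

Position 1 falls in codon 1: CUU → Leu.
After the substitution the codon is UUU → Phe.
Leu ≠ Phe, so this is a missense mutation.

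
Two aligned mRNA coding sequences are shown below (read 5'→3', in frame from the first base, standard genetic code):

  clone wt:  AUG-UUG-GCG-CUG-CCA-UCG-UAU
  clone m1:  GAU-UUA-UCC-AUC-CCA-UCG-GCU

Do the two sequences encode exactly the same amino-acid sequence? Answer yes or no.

Codon 1: AUG Met / GAU Asp — nonsynonymous.
Codon 2: UUG Leu / UUA Leu — synonymous.
Codon 3: GCG Ala / UCC Ser — nonsynonymous.
Codon 4: CUG Leu / AUC Ile — nonsynonymous.
Codon 5: CCA Pro / CCA Pro — identical.
Codon 6: UCG Ser / UCG Ser — identical.
Codon 7: UAU Tyr / GCU Ala — nonsynonymous.
Nonsynonymous differences: 4 → different protein.

no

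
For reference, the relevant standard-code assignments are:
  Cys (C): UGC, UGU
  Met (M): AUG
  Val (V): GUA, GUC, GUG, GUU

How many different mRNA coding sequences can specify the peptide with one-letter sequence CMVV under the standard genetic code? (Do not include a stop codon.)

Cys: 2 codons.
Met: 1 codon.
Val: 4 codons.
Val: 4 codons.
2 × 1 × 4 × 4 = 32.

32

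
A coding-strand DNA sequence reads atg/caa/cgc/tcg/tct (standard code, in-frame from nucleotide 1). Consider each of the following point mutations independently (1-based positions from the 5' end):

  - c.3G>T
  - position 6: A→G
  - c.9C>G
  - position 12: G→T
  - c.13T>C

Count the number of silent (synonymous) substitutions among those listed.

Codon 1: ATG (Met) → ATT (Ile) — missense.
Codon 2: CAA (Gln) → CAG (Gln) — synonymous.
Codon 3: CGC (Arg) → CGG (Arg) — synonymous.
Codon 4: TCG (Ser) → TCT (Ser) — synonymous.
Codon 5: TCT (Ser) → CCT (Pro) — missense.
Synonymous: 3 of 5.

3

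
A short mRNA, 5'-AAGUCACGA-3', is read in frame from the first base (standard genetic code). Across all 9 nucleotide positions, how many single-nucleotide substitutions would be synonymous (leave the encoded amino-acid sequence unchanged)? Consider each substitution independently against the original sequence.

Codon 1 (AAG, Lys): 1 synonymous substitution.
Codon 2 (UCA, Ser): 3 synonymous substitutions.
Codon 3 (CGA, Arg): 4 synonymous substitutions.
Total: 1 + 3 + 4 = 8.

8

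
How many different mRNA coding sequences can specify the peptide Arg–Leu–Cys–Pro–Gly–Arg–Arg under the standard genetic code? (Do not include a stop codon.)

41472

Arg: 6 codons.
Leu: 6 codons.
Cys: 2 codons.
Pro: 4 codons.
Gly: 4 codons.
Arg: 6 codons.
Arg: 6 codons.
6 × 6 × 2 × 4 × 4 × 6 × 6 = 41472.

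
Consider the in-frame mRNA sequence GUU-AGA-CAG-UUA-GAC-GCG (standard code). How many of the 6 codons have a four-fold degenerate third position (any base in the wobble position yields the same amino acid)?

Codon 1 GUU (Val): third position 4-fold.
Codon 2 AGA (Arg): third position 2-fold.
Codon 3 CAG (Gln): third position 2-fold.
Codon 4 UUA (Leu): third position 2-fold.
Codon 5 GAC (Asp): third position 2-fold.
Codon 6 GCG (Ala): third position 4-fold.
Four-fold degenerate third positions: 2.

2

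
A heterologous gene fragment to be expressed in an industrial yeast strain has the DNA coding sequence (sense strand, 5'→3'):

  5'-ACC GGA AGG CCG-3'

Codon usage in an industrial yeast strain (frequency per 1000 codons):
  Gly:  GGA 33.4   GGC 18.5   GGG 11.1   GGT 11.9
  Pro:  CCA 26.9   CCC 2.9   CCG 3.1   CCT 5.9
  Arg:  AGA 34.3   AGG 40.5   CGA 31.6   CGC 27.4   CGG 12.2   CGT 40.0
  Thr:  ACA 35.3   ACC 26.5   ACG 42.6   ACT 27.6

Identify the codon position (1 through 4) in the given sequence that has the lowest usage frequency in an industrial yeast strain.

4

Codon 1 ACC (Thr): 26.5 per 1000.
Codon 2 GGA (Gly): 33.4 per 1000.
Codon 3 AGG (Arg): 40.5 per 1000.
Codon 4 CCG (Pro): 3.1 per 1000.
Lowest frequency is 3.1 at codon 4.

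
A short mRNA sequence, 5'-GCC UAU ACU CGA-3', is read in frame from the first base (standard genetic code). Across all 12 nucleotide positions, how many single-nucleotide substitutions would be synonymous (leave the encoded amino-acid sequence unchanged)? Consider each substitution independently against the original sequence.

Codon 1 (GCC, Ala): 3 synonymous substitutions.
Codon 2 (UAU, Tyr): 1 synonymous substitution.
Codon 3 (ACU, Thr): 3 synonymous substitutions.
Codon 4 (CGA, Arg): 4 synonymous substitutions.
Total: 3 + 1 + 3 + 4 = 11.

11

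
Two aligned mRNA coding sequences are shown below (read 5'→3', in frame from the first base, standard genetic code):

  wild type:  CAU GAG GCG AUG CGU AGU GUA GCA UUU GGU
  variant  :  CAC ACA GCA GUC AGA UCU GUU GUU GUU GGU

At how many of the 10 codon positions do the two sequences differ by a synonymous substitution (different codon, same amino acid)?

Codon 1: CAU His / CAC His — synonymous.
Codon 2: GAG Glu / ACA Thr — nonsynonymous.
Codon 3: GCG Ala / GCA Ala — synonymous.
Codon 4: AUG Met / GUC Val — nonsynonymous.
Codon 5: CGU Arg / AGA Arg — synonymous.
Codon 6: AGU Ser / UCU Ser — synonymous.
Codon 7: GUA Val / GUU Val — synonymous.
Codon 8: GCA Ala / GUU Val — nonsynonymous.
Codon 9: UUU Phe / GUU Val — nonsynonymous.
Codon 10: GGU Gly / GGU Gly — identical.
Synonymous differences: 5.

5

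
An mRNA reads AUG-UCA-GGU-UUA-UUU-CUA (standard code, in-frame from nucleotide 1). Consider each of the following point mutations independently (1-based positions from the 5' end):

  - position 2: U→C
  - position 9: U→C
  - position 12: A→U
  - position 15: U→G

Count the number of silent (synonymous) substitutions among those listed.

Codon 1: AUG (Met) → ACG (Thr) — missense.
Codon 3: GGU (Gly) → GGC (Gly) — synonymous.
Codon 4: UUA (Leu) → UUU (Phe) — missense.
Codon 5: UUU (Phe) → UUG (Leu) — missense.
Synonymous: 1 of 4.

1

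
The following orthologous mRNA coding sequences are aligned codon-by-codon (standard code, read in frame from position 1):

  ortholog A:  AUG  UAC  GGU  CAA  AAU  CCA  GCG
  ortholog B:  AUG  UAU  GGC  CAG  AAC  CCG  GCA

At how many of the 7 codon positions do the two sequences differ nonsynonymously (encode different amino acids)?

Codon 1: AUG Met / AUG Met — identical.
Codon 2: UAC Tyr / UAU Tyr — synonymous.
Codon 3: GGU Gly / GGC Gly — synonymous.
Codon 4: CAA Gln / CAG Gln — synonymous.
Codon 5: AAU Asn / AAC Asn — synonymous.
Codon 6: CCA Pro / CCG Pro — synonymous.
Codon 7: GCG Ala / GCA Ala — synonymous.
Nonsynonymous differences: 0.

0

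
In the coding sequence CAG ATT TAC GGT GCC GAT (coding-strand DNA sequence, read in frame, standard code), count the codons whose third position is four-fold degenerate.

2

Codon 1 CAG (Gln): third position 2-fold.
Codon 2 ATT (Ile): third position 3-fold.
Codon 3 TAC (Tyr): third position 2-fold.
Codon 4 GGT (Gly): third position 4-fold.
Codon 5 GCC (Ala): third position 4-fold.
Codon 6 GAT (Asp): third position 2-fold.
Four-fold degenerate third positions: 2.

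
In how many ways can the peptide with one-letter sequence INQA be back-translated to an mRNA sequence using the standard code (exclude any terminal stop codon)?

Ile: 3 codons.
Asn: 2 codons.
Gln: 2 codons.
Ala: 4 codons.
3 × 2 × 2 × 4 = 48.

48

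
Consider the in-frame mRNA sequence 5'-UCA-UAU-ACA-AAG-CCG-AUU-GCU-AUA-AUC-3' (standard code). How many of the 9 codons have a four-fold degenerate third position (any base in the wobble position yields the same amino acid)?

4

Codon 1 UCA (Ser): third position 4-fold.
Codon 2 UAU (Tyr): third position 2-fold.
Codon 3 ACA (Thr): third position 4-fold.
Codon 4 AAG (Lys): third position 2-fold.
Codon 5 CCG (Pro): third position 4-fold.
Codon 6 AUU (Ile): third position 3-fold.
Codon 7 GCU (Ala): third position 4-fold.
Codon 8 AUA (Ile): third position 3-fold.
Codon 9 AUC (Ile): third position 3-fold.
Four-fold degenerate third positions: 4.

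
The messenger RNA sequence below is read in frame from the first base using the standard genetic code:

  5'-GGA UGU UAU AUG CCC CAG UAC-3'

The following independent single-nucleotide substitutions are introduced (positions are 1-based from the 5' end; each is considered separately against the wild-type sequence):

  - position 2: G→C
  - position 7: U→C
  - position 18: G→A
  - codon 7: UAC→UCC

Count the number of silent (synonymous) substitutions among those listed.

1

Codon 1: GGA (Gly) → GCA (Ala) — missense.
Codon 3: UAU (Tyr) → CAU (His) — missense.
Codon 6: CAG (Gln) → CAA (Gln) — synonymous.
Codon 7: UAC (Tyr) → UCC (Ser) — missense.
Synonymous: 1 of 4.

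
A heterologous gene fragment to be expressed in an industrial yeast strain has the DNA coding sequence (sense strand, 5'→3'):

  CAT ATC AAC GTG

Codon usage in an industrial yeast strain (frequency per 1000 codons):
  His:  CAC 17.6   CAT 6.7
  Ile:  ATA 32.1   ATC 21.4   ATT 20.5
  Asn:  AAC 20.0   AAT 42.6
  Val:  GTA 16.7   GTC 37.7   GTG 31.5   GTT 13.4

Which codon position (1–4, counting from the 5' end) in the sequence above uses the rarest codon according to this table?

Codon 1 CAT (His): 6.7 per 1000.
Codon 2 ATC (Ile): 21.4 per 1000.
Codon 3 AAC (Asn): 20.0 per 1000.
Codon 4 GTG (Val): 31.5 per 1000.
Lowest frequency is 6.7 at codon 1.

1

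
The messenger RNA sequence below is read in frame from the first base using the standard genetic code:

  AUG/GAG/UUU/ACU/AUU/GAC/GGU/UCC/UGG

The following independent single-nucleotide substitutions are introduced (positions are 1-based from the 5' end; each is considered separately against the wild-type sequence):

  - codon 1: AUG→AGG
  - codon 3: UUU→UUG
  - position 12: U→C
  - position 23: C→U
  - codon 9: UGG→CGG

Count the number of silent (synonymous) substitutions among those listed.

1

Codon 1: AUG (Met) → AGG (Arg) — missense.
Codon 3: UUU (Phe) → UUG (Leu) — missense.
Codon 4: ACU (Thr) → ACC (Thr) — synonymous.
Codon 8: UCC (Ser) → UUC (Phe) — missense.
Codon 9: UGG (Trp) → CGG (Arg) — missense.
Synonymous: 1 of 5.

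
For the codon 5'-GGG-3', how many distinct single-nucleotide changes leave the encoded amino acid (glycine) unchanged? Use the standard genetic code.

Position 1: none → 0 synonymous.
Position 2: none → 0 synonymous.
Position 3: GGT, GGC, GGA → 3 synonymous.
Total: 0 + 0 + 3 = 3.

3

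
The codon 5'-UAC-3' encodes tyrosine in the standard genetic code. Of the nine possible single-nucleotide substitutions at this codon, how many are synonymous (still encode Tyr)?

1

Position 1: none → 0 synonymous.
Position 2: none → 0 synonymous.
Position 3: UAU → 1 synonymous.
Total: 0 + 0 + 1 = 1.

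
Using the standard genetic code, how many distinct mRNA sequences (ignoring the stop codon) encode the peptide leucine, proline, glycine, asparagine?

Leu: 6 codons.
Pro: 4 codons.
Gly: 4 codons.
Asn: 2 codons.
6 × 4 × 4 × 2 = 192.

192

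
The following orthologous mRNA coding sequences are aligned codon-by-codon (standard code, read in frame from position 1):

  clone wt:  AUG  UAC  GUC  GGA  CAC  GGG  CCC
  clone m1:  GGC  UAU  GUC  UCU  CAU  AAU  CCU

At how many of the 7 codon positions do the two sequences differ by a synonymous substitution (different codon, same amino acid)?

3

Codon 1: AUG Met / GGC Gly — nonsynonymous.
Codon 2: UAC Tyr / UAU Tyr — synonymous.
Codon 3: GUC Val / GUC Val — identical.
Codon 4: GGA Gly / UCU Ser — nonsynonymous.
Codon 5: CAC His / CAU His — synonymous.
Codon 6: GGG Gly / AAU Asn — nonsynonymous.
Codon 7: CCC Pro / CCU Pro — synonymous.
Synonymous differences: 3.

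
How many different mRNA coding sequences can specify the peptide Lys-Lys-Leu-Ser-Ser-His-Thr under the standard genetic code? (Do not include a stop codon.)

Lys: 2 codons.
Lys: 2 codons.
Leu: 6 codons.
Ser: 6 codons.
Ser: 6 codons.
His: 2 codons.
Thr: 4 codons.
2 × 2 × 6 × 6 × 6 × 2 × 4 = 6912.

6912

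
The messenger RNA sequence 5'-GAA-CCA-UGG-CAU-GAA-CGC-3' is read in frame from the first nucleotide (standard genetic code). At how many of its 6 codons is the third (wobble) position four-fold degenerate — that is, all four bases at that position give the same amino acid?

Codon 1 GAA (Glu): third position 2-fold.
Codon 2 CCA (Pro): third position 4-fold.
Codon 3 UGG (Trp): third position 1-fold.
Codon 4 CAU (His): third position 2-fold.
Codon 5 GAA (Glu): third position 2-fold.
Codon 6 CGC (Arg): third position 4-fold.
Four-fold degenerate third positions: 2.

2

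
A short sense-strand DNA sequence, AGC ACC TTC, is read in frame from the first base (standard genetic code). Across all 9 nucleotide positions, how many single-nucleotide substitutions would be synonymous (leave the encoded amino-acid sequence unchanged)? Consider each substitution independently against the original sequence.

Codon 1 (AGC, Ser): 1 synonymous substitution.
Codon 2 (ACC, Thr): 3 synonymous substitutions.
Codon 3 (TTC, Phe): 1 synonymous substitution.
Total: 1 + 3 + 1 = 5.

5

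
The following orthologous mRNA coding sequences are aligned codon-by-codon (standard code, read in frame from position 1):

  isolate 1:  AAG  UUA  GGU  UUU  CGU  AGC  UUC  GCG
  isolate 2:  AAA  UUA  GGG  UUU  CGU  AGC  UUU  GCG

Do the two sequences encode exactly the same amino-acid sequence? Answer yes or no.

yes

Codon 1: AAG Lys / AAA Lys — synonymous.
Codon 2: UUA Leu / UUA Leu — identical.
Codon 3: GGU Gly / GGG Gly — synonymous.
Codon 4: UUU Phe / UUU Phe — identical.
Codon 5: CGU Arg / CGU Arg — identical.
Codon 6: AGC Ser / AGC Ser — identical.
Codon 7: UUC Phe / UUU Phe — synonymous.
Codon 8: GCG Ala / GCG Ala — identical.
Nonsynonymous differences: 0 → same protein.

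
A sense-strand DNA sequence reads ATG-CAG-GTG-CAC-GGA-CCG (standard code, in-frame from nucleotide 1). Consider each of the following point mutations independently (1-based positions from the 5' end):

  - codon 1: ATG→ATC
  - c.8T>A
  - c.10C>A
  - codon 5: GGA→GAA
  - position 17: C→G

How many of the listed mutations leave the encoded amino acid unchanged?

0

Codon 1: ATG (Met) → ATC (Ile) — missense.
Codon 3: GTG (Val) → GAG (Glu) — missense.
Codon 4: CAC (His) → AAC (Asn) — missense.
Codon 5: GGA (Gly) → GAA (Glu) — missense.
Codon 6: CCG (Pro) → CGG (Arg) — missense.
Synonymous: 0 of 5.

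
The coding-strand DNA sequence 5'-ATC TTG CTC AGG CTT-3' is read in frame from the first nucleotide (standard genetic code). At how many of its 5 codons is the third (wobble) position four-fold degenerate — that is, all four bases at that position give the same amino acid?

2

Codon 1 ATC (Ile): third position 3-fold.
Codon 2 TTG (Leu): third position 2-fold.
Codon 3 CTC (Leu): third position 4-fold.
Codon 4 AGG (Arg): third position 2-fold.
Codon 5 CTT (Leu): third position 4-fold.
Four-fold degenerate third positions: 2.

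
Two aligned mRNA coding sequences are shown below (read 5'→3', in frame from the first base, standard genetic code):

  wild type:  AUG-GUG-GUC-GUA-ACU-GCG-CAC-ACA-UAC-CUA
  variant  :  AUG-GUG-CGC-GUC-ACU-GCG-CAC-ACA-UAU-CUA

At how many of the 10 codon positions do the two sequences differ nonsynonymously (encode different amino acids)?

Codon 1: AUG Met / AUG Met — identical.
Codon 2: GUG Val / GUG Val — identical.
Codon 3: GUC Val / CGC Arg — nonsynonymous.
Codon 4: GUA Val / GUC Val — synonymous.
Codon 5: ACU Thr / ACU Thr — identical.
Codon 6: GCG Ala / GCG Ala — identical.
Codon 7: CAC His / CAC His — identical.
Codon 8: ACA Thr / ACA Thr — identical.
Codon 9: UAC Tyr / UAU Tyr — synonymous.
Codon 10: CUA Leu / CUA Leu — identical.
Nonsynonymous differences: 1.

1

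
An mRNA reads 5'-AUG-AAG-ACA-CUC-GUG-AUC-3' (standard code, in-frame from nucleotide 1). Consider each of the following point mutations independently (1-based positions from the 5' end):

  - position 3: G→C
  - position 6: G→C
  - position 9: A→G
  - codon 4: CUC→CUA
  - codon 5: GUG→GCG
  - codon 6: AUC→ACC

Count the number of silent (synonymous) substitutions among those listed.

2

Codon 1: AUG (Met) → AUC (Ile) — missense.
Codon 2: AAG (Lys) → AAC (Asn) — missense.
Codon 3: ACA (Thr) → ACG (Thr) — synonymous.
Codon 4: CUC (Leu) → CUA (Leu) — synonymous.
Codon 5: GUG (Val) → GCG (Ala) — missense.
Codon 6: AUC (Ile) → ACC (Thr) — missense.
Synonymous: 2 of 6.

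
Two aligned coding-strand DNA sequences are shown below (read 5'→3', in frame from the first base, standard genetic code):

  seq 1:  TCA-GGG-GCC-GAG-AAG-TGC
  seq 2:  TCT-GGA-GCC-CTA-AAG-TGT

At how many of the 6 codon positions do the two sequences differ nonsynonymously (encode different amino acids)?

1

Codon 1: TCA Ser / TCT Ser — synonymous.
Codon 2: GGG Gly / GGA Gly — synonymous.
Codon 3: GCC Ala / GCC Ala — identical.
Codon 4: GAG Glu / CTA Leu — nonsynonymous.
Codon 5: AAG Lys / AAG Lys — identical.
Codon 6: TGC Cys / TGT Cys — synonymous.
Nonsynonymous differences: 1.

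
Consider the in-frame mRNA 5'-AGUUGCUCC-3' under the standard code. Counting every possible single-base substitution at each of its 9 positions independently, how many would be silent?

Codon 1 (AGU, Ser): 1 synonymous substitution.
Codon 2 (UGC, Cys): 1 synonymous substitution.
Codon 3 (UCC, Ser): 3 synonymous substitutions.
Total: 1 + 1 + 3 = 5.

5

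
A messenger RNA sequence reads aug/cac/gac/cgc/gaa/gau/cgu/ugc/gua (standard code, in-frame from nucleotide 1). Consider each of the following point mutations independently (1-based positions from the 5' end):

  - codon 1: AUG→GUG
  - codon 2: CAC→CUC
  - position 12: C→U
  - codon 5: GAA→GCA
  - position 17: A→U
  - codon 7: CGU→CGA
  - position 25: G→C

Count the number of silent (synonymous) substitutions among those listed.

2

Codon 1: AUG (Met) → GUG (Val) — missense.
Codon 2: CAC (His) → CUC (Leu) — missense.
Codon 4: CGC (Arg) → CGU (Arg) — synonymous.
Codon 5: GAA (Glu) → GCA (Ala) — missense.
Codon 6: GAU (Asp) → GUU (Val) — missense.
Codon 7: CGU (Arg) → CGA (Arg) — synonymous.
Codon 9: GUA (Val) → CUA (Leu) — missense.
Synonymous: 2 of 7.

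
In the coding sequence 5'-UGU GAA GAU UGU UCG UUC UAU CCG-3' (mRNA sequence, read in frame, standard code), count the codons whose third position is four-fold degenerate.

2

Codon 1 UGU (Cys): third position 2-fold.
Codon 2 GAA (Glu): third position 2-fold.
Codon 3 GAU (Asp): third position 2-fold.
Codon 4 UGU (Cys): third position 2-fold.
Codon 5 UCG (Ser): third position 4-fold.
Codon 6 UUC (Phe): third position 2-fold.
Codon 7 UAU (Tyr): third position 2-fold.
Codon 8 CCG (Pro): third position 4-fold.
Four-fold degenerate third positions: 2.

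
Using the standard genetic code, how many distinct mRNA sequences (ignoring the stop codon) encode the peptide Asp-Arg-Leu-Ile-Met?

Asp: 2 codons.
Arg: 6 codons.
Leu: 6 codons.
Ile: 3 codons.
Met: 1 codon.
2 × 6 × 6 × 3 × 1 = 216.

216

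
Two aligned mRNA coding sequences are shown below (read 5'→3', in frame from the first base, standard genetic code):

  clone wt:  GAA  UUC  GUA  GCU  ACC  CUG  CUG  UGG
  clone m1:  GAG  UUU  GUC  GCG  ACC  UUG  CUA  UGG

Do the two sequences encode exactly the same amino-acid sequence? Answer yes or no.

yes

Codon 1: GAA Glu / GAG Glu — synonymous.
Codon 2: UUC Phe / UUU Phe — synonymous.
Codon 3: GUA Val / GUC Val — synonymous.
Codon 4: GCU Ala / GCG Ala — synonymous.
Codon 5: ACC Thr / ACC Thr — identical.
Codon 6: CUG Leu / UUG Leu — synonymous.
Codon 7: CUG Leu / CUA Leu — synonymous.
Codon 8: UGG Trp / UGG Trp — identical.
Nonsynonymous differences: 0 → same protein.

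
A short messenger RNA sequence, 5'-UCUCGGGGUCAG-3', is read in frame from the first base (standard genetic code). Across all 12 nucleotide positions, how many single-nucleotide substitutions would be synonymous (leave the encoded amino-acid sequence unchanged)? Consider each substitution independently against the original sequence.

11

Codon 1 (UCU, Ser): 3 synonymous substitutions.
Codon 2 (CGG, Arg): 4 synonymous substitutions.
Codon 3 (GGU, Gly): 3 synonymous substitutions.
Codon 4 (CAG, Gln): 1 synonymous substitution.
Total: 3 + 4 + 3 + 1 = 11.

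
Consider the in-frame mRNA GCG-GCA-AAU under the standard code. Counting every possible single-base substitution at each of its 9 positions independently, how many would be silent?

Codon 1 (GCG, Ala): 3 synonymous substitutions.
Codon 2 (GCA, Ala): 3 synonymous substitutions.
Codon 3 (AAU, Asn): 1 synonymous substitution.
Total: 3 + 3 + 1 = 7.

7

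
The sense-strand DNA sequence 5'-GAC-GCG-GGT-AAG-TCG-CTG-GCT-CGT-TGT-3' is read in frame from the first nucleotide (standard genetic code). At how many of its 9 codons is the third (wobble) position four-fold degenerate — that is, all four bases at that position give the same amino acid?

6

Codon 1 GAC (Asp): third position 2-fold.
Codon 2 GCG (Ala): third position 4-fold.
Codon 3 GGT (Gly): third position 4-fold.
Codon 4 AAG (Lys): third position 2-fold.
Codon 5 TCG (Ser): third position 4-fold.
Codon 6 CTG (Leu): third position 4-fold.
Codon 7 GCT (Ala): third position 4-fold.
Codon 8 CGT (Arg): third position 4-fold.
Codon 9 TGT (Cys): third position 2-fold.
Four-fold degenerate third positions: 6.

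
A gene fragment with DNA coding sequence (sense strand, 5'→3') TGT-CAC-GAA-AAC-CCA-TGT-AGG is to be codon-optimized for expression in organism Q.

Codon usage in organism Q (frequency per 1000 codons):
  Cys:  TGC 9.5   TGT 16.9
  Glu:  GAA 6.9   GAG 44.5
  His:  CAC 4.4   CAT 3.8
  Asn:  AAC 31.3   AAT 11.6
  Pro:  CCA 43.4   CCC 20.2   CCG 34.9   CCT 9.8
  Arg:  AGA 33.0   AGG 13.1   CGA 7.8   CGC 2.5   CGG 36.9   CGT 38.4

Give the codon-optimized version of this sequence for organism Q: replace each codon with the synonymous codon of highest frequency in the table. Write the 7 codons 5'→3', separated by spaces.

TGT CAC GAG AAC CCA TGT CGT

Codon 1 (Cys): best is TGT at 16.9.
Codon 2 (His): best is CAC at 4.4.
Codon 3 (Glu): best is GAG at 44.5.
Codon 4 (Asn): best is AAC at 31.3.
Codon 5 (Pro): best is CCA at 43.4.
Codon 6 (Cys): best is TGT at 16.9.
Codon 7 (Arg): best is CGT at 38.4.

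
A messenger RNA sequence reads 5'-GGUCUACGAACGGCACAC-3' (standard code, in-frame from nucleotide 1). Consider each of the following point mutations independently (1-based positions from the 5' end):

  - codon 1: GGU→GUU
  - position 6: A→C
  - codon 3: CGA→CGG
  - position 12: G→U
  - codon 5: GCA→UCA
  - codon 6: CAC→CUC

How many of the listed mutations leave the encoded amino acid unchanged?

3

Codon 1: GGU (Gly) → GUU (Val) — missense.
Codon 2: CUA (Leu) → CUC (Leu) — synonymous.
Codon 3: CGA (Arg) → CGG (Arg) — synonymous.
Codon 4: ACG (Thr) → ACU (Thr) — synonymous.
Codon 5: GCA (Ala) → UCA (Ser) — missense.
Codon 6: CAC (His) → CUC (Leu) — missense.
Synonymous: 3 of 6.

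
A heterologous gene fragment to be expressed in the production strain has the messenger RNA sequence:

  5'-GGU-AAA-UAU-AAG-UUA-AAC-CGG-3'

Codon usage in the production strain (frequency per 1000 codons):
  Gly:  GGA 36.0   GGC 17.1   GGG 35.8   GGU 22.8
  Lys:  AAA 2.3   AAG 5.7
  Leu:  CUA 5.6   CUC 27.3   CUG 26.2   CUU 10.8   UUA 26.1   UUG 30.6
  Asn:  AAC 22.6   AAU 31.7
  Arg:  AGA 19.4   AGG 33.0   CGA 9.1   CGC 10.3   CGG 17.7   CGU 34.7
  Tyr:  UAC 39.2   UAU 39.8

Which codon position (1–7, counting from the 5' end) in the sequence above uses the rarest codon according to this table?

2

Codon 1 GGU (Gly): 22.8 per 1000.
Codon 2 AAA (Lys): 2.3 per 1000.
Codon 3 UAU (Tyr): 39.8 per 1000.
Codon 4 AAG (Lys): 5.7 per 1000.
Codon 5 UUA (Leu): 26.1 per 1000.
Codon 6 AAC (Asn): 22.6 per 1000.
Codon 7 CGG (Arg): 17.7 per 1000.
Lowest frequency is 2.3 at codon 2.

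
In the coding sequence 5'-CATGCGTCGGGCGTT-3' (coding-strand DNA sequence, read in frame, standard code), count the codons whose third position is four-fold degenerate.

4

Codon 1 CAT (His): third position 2-fold.
Codon 2 GCG (Ala): third position 4-fold.
Codon 3 TCG (Ser): third position 4-fold.
Codon 4 GGC (Gly): third position 4-fold.
Codon 5 GTT (Val): third position 4-fold.
Four-fold degenerate third positions: 4.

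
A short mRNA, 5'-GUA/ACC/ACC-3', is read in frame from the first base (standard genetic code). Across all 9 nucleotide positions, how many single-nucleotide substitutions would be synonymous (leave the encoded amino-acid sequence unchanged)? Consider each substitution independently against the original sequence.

9

Codon 1 (GUA, Val): 3 synonymous substitutions.
Codon 2 (ACC, Thr): 3 synonymous substitutions.
Codon 3 (ACC, Thr): 3 synonymous substitutions.
Total: 3 + 3 + 3 = 9.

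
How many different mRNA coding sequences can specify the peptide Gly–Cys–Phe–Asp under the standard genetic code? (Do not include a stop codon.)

Gly: 4 codons.
Cys: 2 codons.
Phe: 2 codons.
Asp: 2 codons.
4 × 2 × 2 × 2 = 32.

32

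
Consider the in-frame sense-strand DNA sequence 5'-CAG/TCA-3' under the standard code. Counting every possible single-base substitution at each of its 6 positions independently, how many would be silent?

4

Codon 1 (CAG, Gln): 1 synonymous substitution.
Codon 2 (TCA, Ser): 3 synonymous substitutions.
Total: 1 + 3 = 4.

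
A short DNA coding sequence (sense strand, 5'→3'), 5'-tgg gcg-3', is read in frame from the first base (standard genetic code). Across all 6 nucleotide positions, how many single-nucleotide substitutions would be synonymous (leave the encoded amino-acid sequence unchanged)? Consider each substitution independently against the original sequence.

3

Codon 1 (TGG, Trp): 0 synonymous substitutions.
Codon 2 (GCG, Ala): 3 synonymous substitutions.
Total: 0 + 3 = 3.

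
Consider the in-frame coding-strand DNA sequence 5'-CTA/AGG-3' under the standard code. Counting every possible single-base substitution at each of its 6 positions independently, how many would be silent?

6

Codon 1 (CTA, Leu): 4 synonymous substitutions.
Codon 2 (AGG, Arg): 2 synonymous substitutions.
Total: 4 + 2 = 6.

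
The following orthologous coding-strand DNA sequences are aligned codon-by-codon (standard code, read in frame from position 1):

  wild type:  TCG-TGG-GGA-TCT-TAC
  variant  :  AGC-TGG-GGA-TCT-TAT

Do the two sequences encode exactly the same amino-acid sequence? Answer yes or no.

Codon 1: TCG Ser / AGC Ser — synonymous.
Codon 2: TGG Trp / TGG Trp — identical.
Codon 3: GGA Gly / GGA Gly — identical.
Codon 4: TCT Ser / TCT Ser — identical.
Codon 5: TAC Tyr / TAT Tyr — synonymous.
Nonsynonymous differences: 0 → same protein.

yes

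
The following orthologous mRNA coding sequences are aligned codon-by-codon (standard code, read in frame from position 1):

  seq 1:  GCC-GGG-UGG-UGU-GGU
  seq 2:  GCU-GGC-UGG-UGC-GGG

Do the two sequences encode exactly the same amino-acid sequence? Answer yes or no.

yes

Codon 1: GCC Ala / GCU Ala — synonymous.
Codon 2: GGG Gly / GGC Gly — synonymous.
Codon 3: UGG Trp / UGG Trp — identical.
Codon 4: UGU Cys / UGC Cys — synonymous.
Codon 5: GGU Gly / GGG Gly — synonymous.
Nonsynonymous differences: 0 → same protein.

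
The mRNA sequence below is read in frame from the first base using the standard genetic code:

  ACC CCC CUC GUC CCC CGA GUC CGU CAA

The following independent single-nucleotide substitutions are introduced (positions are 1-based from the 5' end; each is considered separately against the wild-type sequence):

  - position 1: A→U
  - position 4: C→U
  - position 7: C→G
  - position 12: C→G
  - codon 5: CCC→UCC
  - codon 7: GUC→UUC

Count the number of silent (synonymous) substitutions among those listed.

1

Codon 1: ACC (Thr) → UCC (Ser) — missense.
Codon 2: CCC (Pro) → UCC (Ser) — missense.
Codon 3: CUC (Leu) → GUC (Val) — missense.
Codon 4: GUC (Val) → GUG (Val) — synonymous.
Codon 5: CCC (Pro) → UCC (Ser) — missense.
Codon 7: GUC (Val) → UUC (Phe) — missense.
Synonymous: 1 of 6.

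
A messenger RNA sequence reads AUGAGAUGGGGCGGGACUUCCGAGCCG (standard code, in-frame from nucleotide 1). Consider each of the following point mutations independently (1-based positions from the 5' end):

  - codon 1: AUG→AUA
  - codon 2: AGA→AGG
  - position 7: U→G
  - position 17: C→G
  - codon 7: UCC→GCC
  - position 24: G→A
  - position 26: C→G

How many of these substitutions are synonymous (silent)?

2

Codon 1: AUG (Met) → AUA (Ile) — missense.
Codon 2: AGA (Arg) → AGG (Arg) — synonymous.
Codon 3: UGG (Trp) → GGG (Gly) — missense.
Codon 6: ACU (Thr) → AGU (Ser) — missense.
Codon 7: UCC (Ser) → GCC (Ala) — missense.
Codon 8: GAG (Glu) → GAA (Glu) — synonymous.
Codon 9: CCG (Pro) → CGG (Arg) — missense.
Synonymous: 2 of 7.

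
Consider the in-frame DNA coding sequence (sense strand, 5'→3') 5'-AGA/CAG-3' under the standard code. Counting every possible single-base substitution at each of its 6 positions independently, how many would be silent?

3

Codon 1 (AGA, Arg): 2 synonymous substitutions.
Codon 2 (CAG, Gln): 1 synonymous substitution.
Total: 2 + 1 = 3.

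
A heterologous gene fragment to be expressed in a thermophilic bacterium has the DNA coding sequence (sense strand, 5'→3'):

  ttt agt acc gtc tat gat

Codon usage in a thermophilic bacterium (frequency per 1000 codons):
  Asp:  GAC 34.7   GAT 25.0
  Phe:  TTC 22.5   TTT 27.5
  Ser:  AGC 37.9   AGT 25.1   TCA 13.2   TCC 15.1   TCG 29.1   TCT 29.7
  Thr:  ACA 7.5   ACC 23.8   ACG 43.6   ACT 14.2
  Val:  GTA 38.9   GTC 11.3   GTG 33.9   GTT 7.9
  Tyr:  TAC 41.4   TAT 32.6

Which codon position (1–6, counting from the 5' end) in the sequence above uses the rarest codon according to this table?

4

Codon 1 TTT (Phe): 27.5 per 1000.
Codon 2 AGT (Ser): 25.1 per 1000.
Codon 3 ACC (Thr): 23.8 per 1000.
Codon 4 GTC (Val): 11.3 per 1000.
Codon 5 TAT (Tyr): 32.6 per 1000.
Codon 6 GAT (Asp): 25.0 per 1000.
Lowest frequency is 11.3 at codon 4.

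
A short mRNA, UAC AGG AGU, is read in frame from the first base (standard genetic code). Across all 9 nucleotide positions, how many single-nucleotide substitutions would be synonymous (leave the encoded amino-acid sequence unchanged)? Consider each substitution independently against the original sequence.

4

Codon 1 (UAC, Tyr): 1 synonymous substitution.
Codon 2 (AGG, Arg): 2 synonymous substitutions.
Codon 3 (AGU, Ser): 1 synonymous substitution.
Total: 1 + 2 + 1 = 4.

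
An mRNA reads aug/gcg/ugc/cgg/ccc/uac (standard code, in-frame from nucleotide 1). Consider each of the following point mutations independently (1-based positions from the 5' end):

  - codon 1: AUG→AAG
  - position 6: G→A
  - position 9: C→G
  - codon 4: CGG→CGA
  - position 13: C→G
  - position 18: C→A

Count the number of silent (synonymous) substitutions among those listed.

Codon 1: AUG (Met) → AAG (Lys) — missense.
Codon 2: GCG (Ala) → GCA (Ala) — synonymous.
Codon 3: UGC (Cys) → UGG (Trp) — missense.
Codon 4: CGG (Arg) → CGA (Arg) — synonymous.
Codon 5: CCC (Pro) → GCC (Ala) — missense.
Codon 6: UAC (Tyr) → UAA (Stop) — nonsense.
Synonymous: 2 of 6.

2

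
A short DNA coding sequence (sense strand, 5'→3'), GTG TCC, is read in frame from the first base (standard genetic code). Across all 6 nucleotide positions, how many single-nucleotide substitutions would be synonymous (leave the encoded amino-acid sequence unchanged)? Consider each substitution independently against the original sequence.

Codon 1 (GTG, Val): 3 synonymous substitutions.
Codon 2 (TCC, Ser): 3 synonymous substitutions.
Total: 3 + 3 = 6.

6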